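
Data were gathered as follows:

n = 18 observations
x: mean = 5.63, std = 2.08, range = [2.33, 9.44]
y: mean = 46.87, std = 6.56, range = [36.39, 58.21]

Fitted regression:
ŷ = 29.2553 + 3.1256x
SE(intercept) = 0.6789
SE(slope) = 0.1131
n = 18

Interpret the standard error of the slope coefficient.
The slope 3.1256 is pinned down to within about ±0.1131 (one SE) by these data — relative uncertainty 3.6%, i.e. precise.

SE(β̂₁) = s / √Sxx, where s is the residual standard deviation and Sxx = Σ(x − x̄)². It is the yardstick for how far β̂₁ = 3.1256 could plausibly be from the true slope.

Relative precision:
- SE / |β̂₁| = 0.1131 / 3.1256 = 3.6%
- Rule of thumb (under 20%: precise; 20% to under 50%: moderately precise; 50% or more: imprecise) → precise

Rough 95% range (±2 SE): 3.1256 ± 0.2262 → (2.8994, 3.3518).

What drives SE(β̂₁): larger n (here n = 18) → smaller SE.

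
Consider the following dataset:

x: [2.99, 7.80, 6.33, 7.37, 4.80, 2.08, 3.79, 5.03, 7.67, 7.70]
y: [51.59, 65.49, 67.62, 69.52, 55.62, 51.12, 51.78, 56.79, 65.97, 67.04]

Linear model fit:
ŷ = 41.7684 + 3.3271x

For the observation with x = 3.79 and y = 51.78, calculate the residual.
Residual = -2.5981

The residual is the difference between the actual value and the predicted value:

Residual = y - ŷ

Step 1: Calculate predicted value
ŷ = 41.7684 + 3.3271 × 3.79
ŷ = 54.3781

Step 2: Calculate residual
Residual = 51.78 - 54.3781
Residual = -2.5981

Sign check: y < ŷ, so the point is below the line and the fit overestimates here.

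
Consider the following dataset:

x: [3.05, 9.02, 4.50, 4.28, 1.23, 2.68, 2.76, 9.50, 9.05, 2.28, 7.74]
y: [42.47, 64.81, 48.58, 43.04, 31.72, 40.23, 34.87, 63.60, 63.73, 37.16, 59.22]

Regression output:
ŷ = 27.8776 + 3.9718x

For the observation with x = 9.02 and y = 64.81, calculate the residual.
Residual = 1.1068

The residual is the difference between the actual value and the predicted value:

Residual = y - ŷ

Step 1: Calculate predicted value
ŷ = 27.8776 + 3.9718 × 9.02
ŷ = 63.7032

Step 2: Calculate residual
Residual = 64.81 - 63.7032
Residual = 1.1068

Sign check: y > ŷ, so the point is above the line and the fit underestimates here.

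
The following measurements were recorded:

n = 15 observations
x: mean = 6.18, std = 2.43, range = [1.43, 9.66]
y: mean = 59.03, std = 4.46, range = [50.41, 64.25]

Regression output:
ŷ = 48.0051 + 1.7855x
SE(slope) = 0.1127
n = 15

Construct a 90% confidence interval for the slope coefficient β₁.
The 90% CI for β₁ is (1.5859, 1.9851)

Confidence interval for the slope:

The 90% CI for β₁ is: β̂₁ ± t*(α/2, n-2) × SE(β̂₁)

Step 1: Find critical t-value
- Confidence level = 0.9
- Degrees of freedom = n - 2 = 15 - 2 = 13
- t*(α/2, 13) = 1.7709

Step 2: Calculate margin of error
Margin = 1.7709 × 0.1127 = 0.1996

Step 3: Construct interval
CI = 1.7855 ± 0.1996
CI = (1.5859, 1.9851)

Interpretation: intervals built this way capture the true β₁ in 90% of repeated samples; here the plausible range for the per-unit effect of x on y is 1.5859 to 1.9851.
Since 0 is outside the interval, a two-sided test at α = 0.10 would reject H₀: β₁ = 0.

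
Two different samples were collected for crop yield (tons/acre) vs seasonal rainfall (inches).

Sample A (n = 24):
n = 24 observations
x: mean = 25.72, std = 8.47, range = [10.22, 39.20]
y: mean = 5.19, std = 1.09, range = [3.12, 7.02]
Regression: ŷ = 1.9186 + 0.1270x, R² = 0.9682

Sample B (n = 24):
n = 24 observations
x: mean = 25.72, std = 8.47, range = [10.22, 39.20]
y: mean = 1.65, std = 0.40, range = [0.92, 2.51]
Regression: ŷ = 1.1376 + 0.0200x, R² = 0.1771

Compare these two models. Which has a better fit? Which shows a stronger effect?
Model A has the better fit (R² = 0.9682 vs 0.1771). Model A shows the stronger effect (|β₁| = 0.1270 vs 0.0200).

Model Comparison:

Fit — compare R²:
- Model A: R² = 0.9682 → 96.82% of variance in crop yield explained
- Model B: R² = 0.1771 → 17.71% of variance in crop yield explained
- 0.9682 > 0.1771 → Model A has the better fit

Which has the larger per-inch effect? (|β₁|)
- Model A: β₁ = 0.1270 → predicted crop yield rises 0.1270 tons/acre per additional inch of rainfall
- Model B: β₁ = 0.0200 → predicted crop yield rises 0.0200 tons/acre per additional inch of rainfall
- |0.1270| > |0.0200| → Model A shows the stronger marginal effect

Notes:
- A better fit (higher R²) doesn't necessarily mean a more important relationship.
- A steeper slope doesn't make a better model if the scatter around the line is large.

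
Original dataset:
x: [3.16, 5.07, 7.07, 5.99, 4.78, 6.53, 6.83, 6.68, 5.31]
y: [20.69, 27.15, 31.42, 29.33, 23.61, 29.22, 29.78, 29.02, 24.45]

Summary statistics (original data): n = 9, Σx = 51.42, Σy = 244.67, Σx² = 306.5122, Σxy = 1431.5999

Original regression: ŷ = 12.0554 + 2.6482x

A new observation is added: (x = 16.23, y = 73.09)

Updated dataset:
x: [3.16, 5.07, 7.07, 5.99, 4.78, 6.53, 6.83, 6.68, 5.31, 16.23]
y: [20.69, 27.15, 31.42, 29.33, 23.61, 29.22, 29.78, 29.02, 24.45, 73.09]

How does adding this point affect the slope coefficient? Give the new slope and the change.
New slope β₁ = 4.1702 versus 2.6482 before: a change of +1.5220 (+57.5%).

The new point has HIGH LEVERAGE: x = 16.23 is far from the original mean x̄ = 51.42/9 ≈ 5.71 (original range [3.16, 7.07]).

Step 1: Update the sums with the new point (n goes from 9 to 10)
Σx  = 51.42 + 16.23 = 67.65
Σy  = 244.67 + 73.09 = 317.76
Σx² = 306.5122 + 16.23² = 306.5122 + 263.4129 = 569.9251
Σxy = 1431.5999 + 16.23×73.09 = 1431.5999 + 1186.2507 = 2617.8506

Step 2: Recompute the slope with b₁ = (nΣxy − ΣxΣy) / (nΣx² − (Σx)²)
Numerator   = 10×2617.8506 − 67.65×317.76 = 26178.5060 − 21496.4640 = 4682.0420
Denominator = 10×569.9251 − 67.65² = 5699.2510 − 4576.5225 = 1122.7285
b₁(new) = 4682.0420 / 1122.7285 = 4.1702

(Same formula on the original sums: (9×1431.5999 − 51.42×244.67) / (9×306.5122 − 51.42²) = 303.4677 / 114.5934 = 2.6482, matching the given fit.)

Step 3: Change in slope
Δβ₁ = 4.1702 − 2.6482 = +1.5220
Relative change = +1.5220 / 2.6482 × 100% = +57.5%
→ the slope increases when the point is added.

A high-leverage point only changes the slope if it is off the original line; here y = 73.09 is above the original trend, so the slope increases.
In practice: investigate whether it comes from the same population as the rest of the sample; check such a point for data-entry or measurement error.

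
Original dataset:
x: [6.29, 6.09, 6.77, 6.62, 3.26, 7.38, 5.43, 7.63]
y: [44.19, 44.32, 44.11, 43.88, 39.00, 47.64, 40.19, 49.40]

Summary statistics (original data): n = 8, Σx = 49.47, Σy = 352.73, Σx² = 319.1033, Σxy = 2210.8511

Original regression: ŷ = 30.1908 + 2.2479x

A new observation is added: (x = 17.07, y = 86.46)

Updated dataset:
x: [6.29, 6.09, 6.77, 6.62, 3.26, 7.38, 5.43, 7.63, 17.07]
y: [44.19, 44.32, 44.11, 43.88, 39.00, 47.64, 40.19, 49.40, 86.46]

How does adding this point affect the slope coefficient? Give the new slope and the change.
Adding the point moves β₁ from 2.2479 to 3.7090, i.e. it increases by 1.4611 (+65.0%).

The new point has HIGH LEVERAGE: x = 17.07 is far from the original mean x̄ = 49.47/8 ≈ 6.18 (original range [3.26, 7.63]).

Step 1: Update the sums with the new point (n goes from 8 to 9)
Σx  = 49.47 + 17.07 = 66.54
Σy  = 352.73 + 86.46 = 439.19
Σx² = 319.1033 + 17.07² = 319.1033 + 291.3849 = 610.4882
Σxy = 2210.8511 + 17.07×86.46 = 2210.8511 + 1475.8722 = 3686.7233

Step 2: Recompute the slope with b₁ = (nΣxy − ΣxΣy) / (nΣx² − (Σx)²)
Numerator   = 9×3686.7233 − 66.54×439.19 = 33180.5097 − 29223.7026 = 3956.8071
Denominator = 9×610.4882 − 66.54² = 5494.3938 − 4427.5716 = 1066.8222
b₁(new) = 3956.8071 / 1066.8222 = 3.7090

(Same formula on the original sums: (8×2210.8511 − 49.47×352.73) / (8×319.1033 − 49.47²) = 237.2557 / 105.5455 = 2.2479, matching the given fit.)

Step 3: Change in slope
Δβ₁ = 3.7090 − 2.2479 = +1.4611
Relative change = +1.4611 / 2.2479 × 100% = +65.0%
→ the slope increases when the point is added.

Because the point sits above the extension of the original line at a high-leverage x, it tilts the fit up.
In practice: examine leverage (hᵢ) and Cook's distance rather than deleting it automatically.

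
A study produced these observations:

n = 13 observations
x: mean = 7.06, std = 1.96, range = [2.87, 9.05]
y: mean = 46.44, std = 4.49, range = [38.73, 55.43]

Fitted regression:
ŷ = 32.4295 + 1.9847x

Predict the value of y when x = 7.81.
ŷ = 47.9300

x = 7.81 lies inside the observed range [2.87, 9.05], so the fitted equation applies directly:

ŷ = 32.4295 + 1.9847 × 7.81
ŷ = 32.4295 + 15.5005
ŷ = 47.9300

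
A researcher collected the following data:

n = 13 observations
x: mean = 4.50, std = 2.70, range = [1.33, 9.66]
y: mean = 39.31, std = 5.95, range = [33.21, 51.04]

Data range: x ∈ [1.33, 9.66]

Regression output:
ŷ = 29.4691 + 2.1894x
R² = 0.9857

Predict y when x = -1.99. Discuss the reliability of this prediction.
The equation gives ŷ = 25.1122; however x = -1.99 is 3.32 units below the observed range, so this extrapolated value should not be trusted.

Prediction calculation:
ŷ = 29.4691 + 2.1894 × (-1.99)
ŷ = 25.1122

Reliability:
- Data range: x ∈ [1.33, 9.66]
- Prediction point: x = -1.99 is 3.32 units below the observed range → this is EXTRAPOLATION, not interpolation

Why that matters here:
- Real relationships often flatten, saturate, or turn nonlinear at extremes
- The linear relationship may not hold outside the observed range

A defensible statement: 'if the linear trend continued to x = -1.99, y would be about 25.1122' — the premise is untested.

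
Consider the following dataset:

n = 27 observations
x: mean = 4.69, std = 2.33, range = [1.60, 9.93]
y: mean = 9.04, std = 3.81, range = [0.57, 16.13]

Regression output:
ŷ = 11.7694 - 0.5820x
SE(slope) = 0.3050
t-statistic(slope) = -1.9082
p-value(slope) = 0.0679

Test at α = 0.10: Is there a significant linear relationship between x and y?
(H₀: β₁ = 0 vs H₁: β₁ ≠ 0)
Since p-value = 0.0679 < α = 0.10, reject H₀ — the slope is significantly different from 0.

Hypothesis test for the slope coefficient:

H₀: β₁ = 0 (no linear relationship)
H₁: β₁ ≠ 0 (linear relationship exists)

Test statistic: t = β̂₁ / SE(β̂₁) = -0.5820 / 0.3050 = -1.9082

With df = 25, the two-sided p-value for |t| = 1.9082 is 0.0679.

Decision rule: reject H₀ if p-value < α.
p-value = 0.0679 < α = 0.10 → reject H₀.

There is sufficient evidence at the 10% significance level to conclude that a linear relationship exists between x and y.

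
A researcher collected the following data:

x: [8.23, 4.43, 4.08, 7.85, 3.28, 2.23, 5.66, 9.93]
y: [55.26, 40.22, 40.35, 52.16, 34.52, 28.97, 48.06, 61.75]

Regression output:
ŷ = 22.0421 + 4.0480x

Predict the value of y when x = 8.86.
ŷ = 57.9074

To predict y for x = 8.86, substitute into the regression equation:

ŷ = 22.0421 + 4.0480 × 8.86
ŷ = 22.0421 + 35.8653
ŷ = 57.9074

This is the fitted mean response at that x — an individual observation would come with a wider prediction interval.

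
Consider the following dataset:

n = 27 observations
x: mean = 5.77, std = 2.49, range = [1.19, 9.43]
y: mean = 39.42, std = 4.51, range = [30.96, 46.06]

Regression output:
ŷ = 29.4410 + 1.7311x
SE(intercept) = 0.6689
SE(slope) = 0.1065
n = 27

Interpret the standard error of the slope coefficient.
SE(slope) = 0.1065 measures the uncertainty in the estimated slope. The coefficient is estimated precisely (SE/|β̂₁| = 6.2%).

SE(β̂₁) = s / √Sxx, where s is the residual standard deviation and Sxx = Σ(x − x̄)². It is the yardstick for how far β̂₁ = 1.7311 could plausibly be from the true slope.

Relative precision:
- SE / |β̂₁| = 0.1065 / 1.7311 = 6.2%
- Rule of thumb (under 20%: precise; 20% to under 50%: moderately precise; 50% or more: imprecise) → precise

Rough 95% range (±2 SE): 1.7311 ± 0.2130 → (1.5181, 1.9441).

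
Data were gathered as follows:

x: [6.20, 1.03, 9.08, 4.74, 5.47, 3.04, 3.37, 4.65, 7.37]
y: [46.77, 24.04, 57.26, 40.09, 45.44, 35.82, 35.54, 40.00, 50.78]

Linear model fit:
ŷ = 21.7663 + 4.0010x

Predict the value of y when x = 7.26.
ŷ = 50.8136

x = 7.26 lies inside the observed range [1.03, 9.08], so the fitted equation applies directly:

ŷ = 21.7663 + 4.0010 × 7.26
ŷ = 21.7663 + 29.0473
ŷ = 50.8136

This is the fitted mean response at that x — an individual observation would come with a wider prediction interval.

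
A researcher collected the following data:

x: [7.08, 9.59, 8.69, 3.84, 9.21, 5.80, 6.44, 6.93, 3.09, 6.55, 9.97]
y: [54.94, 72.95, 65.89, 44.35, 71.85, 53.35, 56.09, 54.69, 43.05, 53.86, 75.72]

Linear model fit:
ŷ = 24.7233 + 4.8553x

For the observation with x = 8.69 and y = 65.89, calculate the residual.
Residual = -1.0259

The residual is the difference between the actual value and the predicted value:

Residual = y - ŷ

Step 1: Calculate predicted value
ŷ = 24.7233 + 4.8553 × 8.69
ŷ = 66.9159

Step 2: Calculate residual
Residual = 65.89 - 66.9159
Residual = -1.0259

The residual is negative, so the observed y = 65.89 sits below the regression line (the line overestimates it by 1.0259).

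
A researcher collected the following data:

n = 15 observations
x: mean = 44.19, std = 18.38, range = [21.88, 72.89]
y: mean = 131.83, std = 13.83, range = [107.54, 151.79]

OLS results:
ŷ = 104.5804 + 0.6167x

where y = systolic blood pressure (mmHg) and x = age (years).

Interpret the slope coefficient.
On average, blood pressure is about 0.6167 mmHg higher for every extra year of age.

The slope coefficient β₁ = 0.6167 represents the marginal effect of age on blood pressure.

Interpretation:
- Age up by 1 year → predicted blood pressure increases by 0.6167 mmHg
- The effect is assumed constant over the observed range of x (linearity)

(β₀ = 104.5804 is the fitted value at x = 0 and is not part of the slope interpretation.)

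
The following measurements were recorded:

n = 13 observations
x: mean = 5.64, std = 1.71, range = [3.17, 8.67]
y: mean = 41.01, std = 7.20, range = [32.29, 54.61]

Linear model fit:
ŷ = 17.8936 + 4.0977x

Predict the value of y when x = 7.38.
ŷ = 48.1346

x = 7.38 lies inside the observed range [3.17, 8.67], so the fitted equation applies directly:

ŷ = 17.8936 + 4.0977 × 7.38
ŷ = 17.8936 + 30.2410
ŷ = 48.1346

This is the fitted mean response at that x — an individual observation would come with a wider prediction interval.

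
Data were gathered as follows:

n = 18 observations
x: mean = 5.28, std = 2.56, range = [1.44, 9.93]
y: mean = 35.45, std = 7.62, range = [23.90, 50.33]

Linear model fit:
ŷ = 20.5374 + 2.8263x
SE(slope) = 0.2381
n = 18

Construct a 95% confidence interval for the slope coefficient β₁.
The 95% CI for β₁ is (2.3216, 3.3310)

Confidence interval for the slope:

The 95% CI for β₁ is: β̂₁ ± t*(α/2, n-2) × SE(β̂₁)

Step 1: Find critical t-value
- Confidence level = 0.95
- Degrees of freedom = n - 2 = 18 - 2 = 16
- t*(α/2, 16) = 2.1199

Step 2: Calculate margin of error
Margin = 2.1199 × 0.2381 = 0.5047

Step 3: Construct interval
CI = 2.8263 ± 0.5047
CI = (2.3216, 3.3310)

Interpretation: each one-unit increase in x is associated with a change in mean y of between 2.3216 and 3.3310, with 95% confidence.
Both endpoints are positive, so the data support a genuinely positive slope at this confidence level.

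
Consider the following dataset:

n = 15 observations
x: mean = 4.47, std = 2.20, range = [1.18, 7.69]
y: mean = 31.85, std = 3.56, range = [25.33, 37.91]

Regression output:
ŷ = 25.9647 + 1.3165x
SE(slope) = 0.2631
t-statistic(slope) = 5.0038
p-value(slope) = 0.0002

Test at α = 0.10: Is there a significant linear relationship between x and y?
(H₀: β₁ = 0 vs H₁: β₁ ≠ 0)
Since p-value = 0.0002 < α = 0.10, reject H₀ — the slope is significantly different from 0.

Hypothesis test for the slope coefficient:

H₀: β₁ = 0 (no linear relationship)
H₁: β₁ ≠ 0 (linear relationship exists)

Test statistic: t = β̂₁ / SE(β̂₁) = 1.3165 / 0.2631 = 5.0038

The p-value (0.0002) is the probability, under H₀, of a t-statistic at least as extreme as |t| = 5.0038 (two-sided, df = n − 2 = 13).

Decision rule: reject H₀ if p-value < α.
p-value = 0.0002 < α = 0.10 → reject H₀.

At α = 0.10 the data do provide convincing evidence of a nonzero slope.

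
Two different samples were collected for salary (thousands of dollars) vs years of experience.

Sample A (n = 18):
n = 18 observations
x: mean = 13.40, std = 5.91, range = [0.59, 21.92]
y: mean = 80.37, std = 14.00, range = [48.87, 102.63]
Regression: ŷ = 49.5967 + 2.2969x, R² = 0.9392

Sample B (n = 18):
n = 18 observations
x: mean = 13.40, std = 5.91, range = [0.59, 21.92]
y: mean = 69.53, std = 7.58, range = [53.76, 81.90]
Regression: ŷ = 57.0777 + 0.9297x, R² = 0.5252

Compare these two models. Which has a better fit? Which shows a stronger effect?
Model A has the better fit (R² = 0.9392 vs 0.5252). Model A shows the stronger effect (|β₁| = 2.2969 vs 0.9297).

Model Comparison:

Fit — compare R²:
- Model A: R² = 0.9392 → 93.92% of variance in salary explained
- Model B: R² = 0.5252 → 52.52% of variance in salary explained
- 0.9392 > 0.5252 → Model A has the better fit

Effect size (slope magnitude):
- Model A: β₁ = 2.2969 → predicted salary rises 2.2969 thousand dollars per additional year of experience
- Model B: β₁ = 0.9297 → predicted salary rises 0.9297 thousand dollars per additional year of experience
- |2.2969| > |0.9297| → Model A shows the stronger marginal effect

Notes:
- R² measures how tightly points cluster around the line; β₁ measures how steep the line is — they answer different questions.
- The two samples could reflect different populations, time periods, or measurement quality.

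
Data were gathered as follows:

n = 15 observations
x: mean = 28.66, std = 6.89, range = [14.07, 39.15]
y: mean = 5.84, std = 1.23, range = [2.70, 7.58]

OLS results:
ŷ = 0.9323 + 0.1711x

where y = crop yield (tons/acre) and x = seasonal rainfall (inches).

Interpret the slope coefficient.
On average, crop yield is about 0.1711 tons/acre higher for every extra inch of rainfall.

β₁ = 0.1711 is the change in predicted crop yield (tons/acre) per additional inch of rainfall.

Interpretation:
- Rainfall up by 1 inch → predicted crop yield increases by 0.1711 tons/acre
- The effect is assumed constant over the observed range of x (linearity)
- The slope describes association in these data, not necessarily a causal effect

The intercept β₀ = 0.9323 is the predicted crop yield when rainfall = 0; since the smallest observed x is 14.07, this is an extrapolation and mainly anchors the line.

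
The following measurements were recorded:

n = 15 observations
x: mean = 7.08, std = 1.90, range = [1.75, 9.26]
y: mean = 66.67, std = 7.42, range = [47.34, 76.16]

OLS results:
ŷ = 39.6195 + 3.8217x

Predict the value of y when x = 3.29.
ŷ = 52.1929

To predict y for x = 3.29, substitute into the regression equation:

ŷ = 39.6195 + 3.8217 × 3.29
ŷ = 39.6195 + 12.5734
ŷ = 52.1929

This is a point prediction; actual observations scatter around it by roughly the residual standard deviation.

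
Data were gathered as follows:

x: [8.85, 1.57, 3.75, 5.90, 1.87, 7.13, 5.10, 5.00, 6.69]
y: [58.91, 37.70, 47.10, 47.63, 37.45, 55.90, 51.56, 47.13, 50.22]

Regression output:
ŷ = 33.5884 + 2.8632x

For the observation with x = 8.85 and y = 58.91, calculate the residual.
Residual = -0.0177

The residual is the difference between the actual value and the predicted value:

Residual = y - ŷ

Step 1: Calculate predicted value
ŷ = 33.5884 + 2.8632 × 8.85
ŷ = 58.9277

Step 2: Calculate residual
Residual = 58.91 - 58.9277
Residual = -0.0177

Sign check: y < ŷ, so the point is below the line and the fit overestimates here.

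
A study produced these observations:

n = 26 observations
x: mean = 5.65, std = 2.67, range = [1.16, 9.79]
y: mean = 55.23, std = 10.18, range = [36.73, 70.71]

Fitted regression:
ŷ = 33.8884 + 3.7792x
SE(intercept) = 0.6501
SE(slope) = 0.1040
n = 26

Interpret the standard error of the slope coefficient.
SE(slope) = 0.1040 measures the uncertainty in the estimated slope. The coefficient is estimated precisely (SE/|β̂₁| = 2.8%).

What SE measures:
- The standard error quantifies the sampling variability of the coefficient estimate
- It is the estimated standard deviation of β̂₁ across hypothetical repeated samples of the same size
- Smaller SE → more precise estimate

Relative precision:
- SE / |β̂₁| = 0.1040 / 3.7792 = 2.8%
- Rule of thumb (under 20%: precise; 20% to under 50%: moderately precise; 50% or more: imprecise) → precise

Link to interval estimation: a confidence interval for β₁ is β̂₁ ± t* × 0.1040, so SE sets the half-width per unit of t*.

What drives SE(β̂₁): larger n (here n = 26) → smaller SE; more residual scatter → larger SE; wider spread of x values → smaller SE.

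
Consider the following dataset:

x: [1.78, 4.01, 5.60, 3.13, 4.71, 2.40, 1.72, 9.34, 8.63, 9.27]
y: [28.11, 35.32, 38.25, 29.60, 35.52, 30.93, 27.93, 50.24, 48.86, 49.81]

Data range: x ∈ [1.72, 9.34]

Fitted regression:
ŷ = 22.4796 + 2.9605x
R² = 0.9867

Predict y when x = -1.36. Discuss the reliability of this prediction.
The equation gives ŷ = 18.4533; however x = -1.36 is 3.08 units below the observed range, so this extrapolated value should not be trusted.

Prediction calculation:
ŷ = 22.4796 + 2.9605 × (-1.36)
ŷ = 18.4533

Reliability:
- Data range: x ∈ [1.72, 9.34]
- Prediction point: x = -1.36 is 3.08 units below the observed range → this is EXTRAPOLATION, not interpolation

Why that matters here:
- Real relationships often flatten, saturate, or turn nonlinear at extremes
- R² describes fit only over the sampled x values; it says nothing about behaviour beyond them

A defensible statement: 'if the linear trend continued to x = -1.36, y would be about 18.4533' — the premise is untested.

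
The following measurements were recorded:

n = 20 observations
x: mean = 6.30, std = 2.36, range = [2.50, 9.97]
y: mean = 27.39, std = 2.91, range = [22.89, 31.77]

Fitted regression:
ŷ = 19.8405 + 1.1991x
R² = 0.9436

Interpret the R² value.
R² = 0.9436 means 94.36% of the variation in y is explained by the linear relationship with x. This indicates a strong fit.

R² = 1 − SS_res/SS_tot compares the residual scatter to the total scatter of y about its mean.

Here R² = 0.9436:
- Explained: 94.36% of the variation in y
- Unexplained (residual): 100% − 94.36% = 5.64%
- Rule of thumb (below 0.3 weak; 0.3 to below 0.7 moderate; 0.7 and above strong) → strong

Note: R² says nothing about causation, and a high R² does not by itself mean the linear form is appropriate — check the residuals.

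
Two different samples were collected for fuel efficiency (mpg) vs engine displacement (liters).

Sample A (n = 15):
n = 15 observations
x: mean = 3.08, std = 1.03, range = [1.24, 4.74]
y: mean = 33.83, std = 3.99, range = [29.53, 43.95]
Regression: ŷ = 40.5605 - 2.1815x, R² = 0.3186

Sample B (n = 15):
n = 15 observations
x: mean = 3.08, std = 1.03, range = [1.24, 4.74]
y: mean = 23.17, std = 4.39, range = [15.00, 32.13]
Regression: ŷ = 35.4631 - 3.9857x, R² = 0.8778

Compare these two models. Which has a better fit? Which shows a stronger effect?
Model B has the better fit (R² = 0.8778 vs 0.3186). Model B shows the stronger effect (|β₁| = 3.9857 vs 2.1815).

Model Comparison:

Goodness of fit (R²):
- Model A: R² = 0.3186 → 31.86% of variance in fuel efficiency explained
- Model B: R² = 0.8778 → 87.78% of variance in fuel efficiency explained
- 0.8778 > 0.3186 → Model B has the better fit

Effect size (slope magnitude):
- Model A: β₁ = -2.1815 → predicted fuel efficiency falls 2.1815 mpg per additional liter of engine displacement
- Model B: β₁ = -3.9857 → predicted fuel efficiency falls 3.9857 mpg per additional liter of engine displacement
- |-2.1815| < |-3.9857| → Model B shows the stronger marginal effect

Note: R² measures how tightly points cluster around the line; β₁ measures how steep the line is — they answer different questions.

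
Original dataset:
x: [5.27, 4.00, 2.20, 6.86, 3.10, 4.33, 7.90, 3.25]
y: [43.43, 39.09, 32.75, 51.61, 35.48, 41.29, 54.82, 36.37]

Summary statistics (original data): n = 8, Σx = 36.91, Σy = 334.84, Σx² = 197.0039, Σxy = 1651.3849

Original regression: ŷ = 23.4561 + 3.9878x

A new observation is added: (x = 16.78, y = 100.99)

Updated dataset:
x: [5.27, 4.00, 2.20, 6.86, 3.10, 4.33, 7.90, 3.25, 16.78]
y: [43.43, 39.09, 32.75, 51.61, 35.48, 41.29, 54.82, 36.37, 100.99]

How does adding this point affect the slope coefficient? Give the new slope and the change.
The slope changes from 3.9878 to 4.7133 (change of +0.7255, or +18.2%).

The new point has HIGH LEVERAGE: x = 16.78 is far from the original mean x̄ = 36.91/8 ≈ 4.61 (original range [2.20, 7.90]).

Step 1: Update the sums with the new point (n goes from 8 to 9)
Σx  = 36.91 + 16.78 = 53.69
Σy  = 334.84 + 100.99 = 435.83
Σx² = 197.0039 + 16.78² = 197.0039 + 281.5684 = 478.5723
Σxy = 1651.3849 + 16.78×100.99 = 1651.3849 + 1694.6122 = 3345.9971

Step 2: Recompute the slope with b₁ = (nΣxy − ΣxΣy) / (nΣx² − (Σx)²)
Numerator   = 9×3345.9971 − 53.69×435.83 = 30113.9739 − 23399.7127 = 6714.2612
Denominator = 9×478.5723 − 53.69² = 4307.1507 − 2882.6161 = 1424.5346
b₁(new) = 6714.2612 / 1424.5346 = 4.7133

(Same formula on the original sums: (8×1651.3849 − 36.91×334.84) / (8×197.0039 − 36.91²) = 852.1348 / 213.6831 = 3.9878, matching the given fit.)

Step 3: Change in slope
Δβ₁ = 4.7133 − 3.9878 = +0.7255
Relative change = +0.7255 / 3.9878 × 100% = +18.2%
→ the slope increases when the point is added.

Because the point sits above the extension of the original line at a high-leverage x, it tilts the fit up.
In practice: check such a point for data-entry or measurement error.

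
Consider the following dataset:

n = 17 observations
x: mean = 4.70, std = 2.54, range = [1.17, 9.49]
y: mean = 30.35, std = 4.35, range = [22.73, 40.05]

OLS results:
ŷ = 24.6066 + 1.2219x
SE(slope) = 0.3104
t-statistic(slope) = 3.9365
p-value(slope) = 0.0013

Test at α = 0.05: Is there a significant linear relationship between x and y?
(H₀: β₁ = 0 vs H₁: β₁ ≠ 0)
p-value = 0.0013 < α = 0.05, so we reject H₀. The relationship is significant.

Hypothesis test for the slope coefficient:

H₀: β₁ = 0 (no linear relationship)
H₁: β₁ ≠ 0 (linear relationship exists)

Test statistic: t = β̂₁ / SE(β̂₁) = 1.2219 / 0.3104 = 3.9365

The p-value (0.0013) is the probability, under H₀, of a t-statistic at least as extreme as |t| = 3.9365 (two-sided, df = n − 2 = 15).

Decision rule: reject H₀ if p-value < α.
p-value = 0.0013 < α = 0.05 → reject H₀.

Conclusion: the linear association between x and y is significant at the 5% level.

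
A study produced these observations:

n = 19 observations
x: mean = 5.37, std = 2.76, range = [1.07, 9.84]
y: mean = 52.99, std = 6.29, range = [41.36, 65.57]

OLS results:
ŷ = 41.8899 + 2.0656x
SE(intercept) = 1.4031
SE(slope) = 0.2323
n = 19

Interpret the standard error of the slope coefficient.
SE(slope) = 0.2323 measures the uncertainty in the estimated slope. The coefficient is estimated precisely (SE/|β̂₁| = 11.2%).

SE(β̂₁) = 0.2323 says: if we drew many samples of n = 19 from the same population and refit each time, the fitted slopes would scatter with a standard deviation of roughly 0.2323 around the true β₁.

Relative precision:
- SE / |β̂₁| = 0.2323 / 2.0656 = 11.2%
- Rule of thumb (under 20%: precise; 20% to under 50%: moderately precise; 50% or more: imprecise) → precise

Link to the t-test: t = β̂₁ / SE(β̂₁) = 2.0656 / 0.2323 = 8.8920, the statistic for H₀: β₁ = 0.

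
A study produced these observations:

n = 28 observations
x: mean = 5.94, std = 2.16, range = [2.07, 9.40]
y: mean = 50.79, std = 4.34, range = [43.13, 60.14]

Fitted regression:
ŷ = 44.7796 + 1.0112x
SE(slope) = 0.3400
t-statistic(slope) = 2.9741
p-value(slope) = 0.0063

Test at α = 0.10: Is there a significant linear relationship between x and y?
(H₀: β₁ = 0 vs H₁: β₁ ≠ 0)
Since p-value = 0.0063 < α = 0.10, reject H₀ — the slope is significantly different from 0.

Hypothesis test for the slope coefficient:

H₀: β₁ = 0 (no linear relationship)
H₁: β₁ ≠ 0 (linear relationship exists)

Test statistic: t = β̂₁ / SE(β̂₁) = 1.0112 / 0.3400 = 2.9741

With df = 26, the two-sided p-value for |t| = 2.9741 is 0.0063.

Decision rule: reject H₀ if p-value < α.
p-value = 0.0063 < α = 0.10 → reject H₀.

At α = 0.10 the data do provide convincing evidence of a nonzero slope.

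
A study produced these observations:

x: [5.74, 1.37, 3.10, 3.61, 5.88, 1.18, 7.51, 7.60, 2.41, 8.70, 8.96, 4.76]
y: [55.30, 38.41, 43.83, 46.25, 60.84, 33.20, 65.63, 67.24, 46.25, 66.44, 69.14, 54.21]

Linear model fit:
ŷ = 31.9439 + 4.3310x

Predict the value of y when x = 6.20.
ŷ = 58.7961

x = 6.20 lies inside the observed range [1.18, 8.96], so the fitted equation applies directly:

ŷ = 31.9439 + 4.3310 × 6.20
ŷ = 31.9439 + 26.8522
ŷ = 58.7961

This is a point prediction; actual observations scatter around it by roughly the residual standard deviation.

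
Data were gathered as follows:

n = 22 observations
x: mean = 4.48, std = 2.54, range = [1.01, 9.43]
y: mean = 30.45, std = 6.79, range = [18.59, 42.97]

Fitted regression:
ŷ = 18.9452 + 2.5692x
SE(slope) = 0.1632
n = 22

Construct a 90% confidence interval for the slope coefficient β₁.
The 90% CI for β₁ is (2.2877, 2.8507)

Confidence interval for the slope:

The 90% CI for β₁ is: β̂₁ ± t*(α/2, n-2) × SE(β̂₁)

Step 1: Find critical t-value
- Confidence level = 0.9
- Degrees of freedom = n - 2 = 22 - 2 = 20
- t*(α/2, 20) = 1.7247

Step 2: Calculate margin of error
Margin = 1.7247 × 0.1632 = 0.2815

Step 3: Construct interval
CI = 2.5692 ± 0.2815
CI = (2.2877, 2.8507)

Interpretation: We are 90% confident that the true slope β₁ lies between 2.2877 and 2.8507.
Both endpoints are positive, so the data support a genuinely positive slope at this confidence level.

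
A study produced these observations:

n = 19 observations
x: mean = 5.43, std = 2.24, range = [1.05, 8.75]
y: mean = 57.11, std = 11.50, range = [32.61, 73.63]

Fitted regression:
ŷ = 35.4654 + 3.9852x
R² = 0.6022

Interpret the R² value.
R² = 0.6022 means 60.22% of the variation in y is explained by the linear relationship with x. This indicates a moderate fit.

The coefficient of determination R² is the fraction of the total variation in y that the fitted line accounts for.

Here R² = 0.6022:
- Explained: 60.22% of the variation in y
- Unexplained (residual): 100% − 60.22% = 39.78%
- Rule of thumb (below 0.3 weak; 0.3 to below 0.7 moderate; 0.7 and above strong) → moderate

Calculation: R² = 1 − (SS_res / SS_tot), where SS_res is the sum of squared residuals and SS_tot the total sum of squares.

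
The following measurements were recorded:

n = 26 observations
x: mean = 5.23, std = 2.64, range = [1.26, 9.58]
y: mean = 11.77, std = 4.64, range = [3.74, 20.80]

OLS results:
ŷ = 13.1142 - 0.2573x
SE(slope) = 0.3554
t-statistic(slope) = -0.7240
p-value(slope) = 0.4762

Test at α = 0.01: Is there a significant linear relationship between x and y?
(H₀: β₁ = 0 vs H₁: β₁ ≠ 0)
Fail to reject H₀: p-value = 0.4762 ≥ α = 0.01. The linear relationship is not significant at the 1% level.

Hypothesis test for the slope coefficient:

H₀: β₁ = 0 (no linear relationship)
H₁: β₁ ≠ 0 (linear relationship exists)

Test statistic: t = β̂₁ / SE(β̂₁) = -0.2573 / 0.3554 = -0.7240

The p-value (0.4762) is the probability, under H₀, of a t-statistic at least as extreme as |t| = 0.7240 (two-sided, df = n − 2 = 24).

Decision rule: reject H₀ if p-value < α.
p-value = 0.4762 ≥ α = 0.01 → fail to reject H₀.

At α = 0.01 the data do not provide convincing evidence of a nonzero slope.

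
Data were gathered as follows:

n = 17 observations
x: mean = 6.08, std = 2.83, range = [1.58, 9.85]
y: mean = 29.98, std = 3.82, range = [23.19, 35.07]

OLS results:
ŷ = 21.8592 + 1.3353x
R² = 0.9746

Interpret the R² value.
About 97.46% of the variability in y is accounted for by the regression on x (R² = 0.9746) — a strong linear fit.

R² = 1 − SS_res/SS_tot compares the residual scatter to the total scatter of y about its mean.

Here R² = 0.9746:
- Explained: 97.46% of the variation in y
- Unexplained (residual): 100% − 97.46% = 2.54%
- Rule of thumb (below 0.3 weak; 0.3 to below 0.7 moderate; 0.7 and above strong) → strong

Note: R² never decreases when predictors are added, so it should not be used alone to compare models of different size.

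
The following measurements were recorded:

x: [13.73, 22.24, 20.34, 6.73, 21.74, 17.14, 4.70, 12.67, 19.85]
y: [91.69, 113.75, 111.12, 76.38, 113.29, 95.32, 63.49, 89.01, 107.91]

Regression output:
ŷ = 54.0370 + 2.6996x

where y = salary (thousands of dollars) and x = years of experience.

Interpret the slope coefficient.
For each additional year of experience, predicted salary increases by approximately 2.6996 thousand dollars.

β₁ = 2.6996 is the change in predicted salary (thousand dollars) per additional year of experience.

Interpretation:
- Experience up by 1 year → predicted salary increases by 2.6996 thousand dollars
- The effect is assumed constant over the observed range of x (linearity)
- The slope describes association in these data, not necessarily a causal effect

The intercept β₀ = 54.0370 is the predicted salary when experience = 0; since the smallest observed x is 4.70, this is an extrapolation and mainly anchors the line.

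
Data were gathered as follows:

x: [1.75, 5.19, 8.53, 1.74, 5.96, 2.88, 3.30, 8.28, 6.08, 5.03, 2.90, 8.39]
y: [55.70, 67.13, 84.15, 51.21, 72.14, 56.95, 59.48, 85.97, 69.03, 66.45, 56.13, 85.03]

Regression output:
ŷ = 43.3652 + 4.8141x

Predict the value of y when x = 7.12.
ŷ = 77.6416

Plug x = 7.12 into the fitted line:

ŷ = 43.3652 + 4.8141 × 7.12
ŷ = 43.3652 + 34.2764
ŷ = 77.6416

This is a point prediction; actual observations scatter around it by roughly the residual standard deviation.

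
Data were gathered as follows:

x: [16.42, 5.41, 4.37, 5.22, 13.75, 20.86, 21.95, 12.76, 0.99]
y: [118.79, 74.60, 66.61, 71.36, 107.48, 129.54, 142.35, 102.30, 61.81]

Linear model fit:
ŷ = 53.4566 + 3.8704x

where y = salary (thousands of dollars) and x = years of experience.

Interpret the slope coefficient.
For each additional year of experience, predicted salary increases by approximately 3.8704 thousand dollars.

β₁ = 3.8704 is the change in predicted salary (thousand dollars) per additional year of experience.

Interpretation:
- Experience up by 1 year → predicted salary increases by 3.8704 thousand dollars
- The effect is assumed constant over the observed range of x (linearity)

The intercept β₀ = 53.4566 is the predicted salary when experience = 0; since the smallest observed x is 0.99, this is an extrapolation and mainly anchors the line.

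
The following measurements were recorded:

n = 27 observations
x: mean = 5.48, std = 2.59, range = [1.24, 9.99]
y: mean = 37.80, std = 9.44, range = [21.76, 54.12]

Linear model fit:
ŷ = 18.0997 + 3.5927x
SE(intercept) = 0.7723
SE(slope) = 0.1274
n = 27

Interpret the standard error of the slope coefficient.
SE(β̂₁) = 0.1274 is the estimated standard deviation of the slope estimate across repeated samples; relative to β̂₁ = 3.5927 that is 3.5%, a precise estimate.

SE(β̂₁) = 0.1274 says: if we drew many samples of n = 27 from the same population and refit each time, the fitted slopes would scatter with a standard deviation of roughly 0.1274 around the true β₁.

Relative precision:
- SE / |β̂₁| = 0.1274 / 3.5927 = 3.5%
- Rule of thumb (under 20%: precise; 20% to under 50%: moderately precise; 50% or more: imprecise) → precise

Link to the t-test: t = β̂₁ / SE(β̂₁) = 3.5927 / 0.1274 = 28.2002, the statistic for H₀: β₁ = 0.

What drives SE(β̂₁): larger n (here n = 27) → smaller SE.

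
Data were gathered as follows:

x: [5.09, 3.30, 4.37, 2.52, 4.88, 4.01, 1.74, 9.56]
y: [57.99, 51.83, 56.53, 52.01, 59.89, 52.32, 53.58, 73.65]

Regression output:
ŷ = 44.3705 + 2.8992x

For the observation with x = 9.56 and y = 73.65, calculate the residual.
Residual = 1.5631

The residual is the difference between the actual value and the predicted value:

Residual = y - ŷ

Step 1: Calculate predicted value
ŷ = 44.3705 + 2.8992 × 9.56
ŷ = 72.0869

Step 2: Calculate residual
Residual = 73.65 - 72.0869
Residual = 1.5631

Interpretation: the model underestimates the actual value by 1.5631 at this point (positive residual → observation lies above the fitted line).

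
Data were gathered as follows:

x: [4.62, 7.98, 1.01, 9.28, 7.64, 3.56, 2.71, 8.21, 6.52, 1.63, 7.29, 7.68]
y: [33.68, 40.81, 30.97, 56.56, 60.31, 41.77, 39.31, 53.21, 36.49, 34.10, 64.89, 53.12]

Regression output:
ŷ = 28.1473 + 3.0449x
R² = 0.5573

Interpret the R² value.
The model explains 55.73% of the variance in y (R² = 0.5573), leaving 44.27% unexplained; the fit is moderate.

R² = 1 − SS_res/SS_tot compares the residual scatter to the total scatter of y about its mean.

Here R² = 0.5573:
- Explained: 55.73% of the variation in y
- Unexplained (residual): 100% − 55.73% = 44.27%
- Rule of thumb (below 0.3 weak; 0.3 to below 0.7 moderate; 0.7 and above strong) → moderate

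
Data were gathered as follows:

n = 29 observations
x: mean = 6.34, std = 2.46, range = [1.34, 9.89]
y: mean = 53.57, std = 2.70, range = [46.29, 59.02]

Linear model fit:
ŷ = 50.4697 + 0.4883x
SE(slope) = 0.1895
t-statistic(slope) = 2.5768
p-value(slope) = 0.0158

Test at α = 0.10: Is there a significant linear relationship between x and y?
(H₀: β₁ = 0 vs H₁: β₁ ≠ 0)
Since p-value = 0.0158 < α = 0.10, reject H₀ — the slope is significantly different from 0.

Hypothesis test for the slope coefficient:

H₀: β₁ = 0 (no linear relationship)
H₁: β₁ ≠ 0 (linear relationship exists)

Test statistic: t = β̂₁ / SE(β̂₁) = 0.4883 / 0.1895 = 2.5768

With df = 27, the two-sided p-value for |t| = 2.5768 is 0.0158.

Decision rule: reject H₀ if p-value < α.
p-value = 0.0158 < α = 0.10 → reject H₀.

There is sufficient evidence at the 10% significance level to conclude that a linear relationship exists between x and y.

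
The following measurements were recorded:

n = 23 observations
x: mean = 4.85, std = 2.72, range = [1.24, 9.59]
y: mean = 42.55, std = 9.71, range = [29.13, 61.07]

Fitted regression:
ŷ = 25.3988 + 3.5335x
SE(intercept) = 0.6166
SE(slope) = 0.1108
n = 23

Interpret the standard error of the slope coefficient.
SE(slope) = 0.1108 measures the uncertainty in the estimated slope. The coefficient is estimated precisely (SE/|β̂₁| = 3.1%).

What SE measures:
- The standard error quantifies the sampling variability of the coefficient estimate
- It is the estimated standard deviation of β̂₁ across hypothetical repeated samples of the same size
- Smaller SE → more precise estimate

Relative precision:
- SE / |β̂₁| = 0.1108 / 3.5335 = 3.1%
- Rule of thumb (under 20%: precise; 20% to under 50%: moderately precise; 50% or more: imprecise) → precise

Rough 95% range (±2 SE): 3.5335 ± 0.2216 → (3.3119, 3.7551).

What drives SE(β̂₁): wider spread of x values → smaller SE; more residual scatter → larger SE.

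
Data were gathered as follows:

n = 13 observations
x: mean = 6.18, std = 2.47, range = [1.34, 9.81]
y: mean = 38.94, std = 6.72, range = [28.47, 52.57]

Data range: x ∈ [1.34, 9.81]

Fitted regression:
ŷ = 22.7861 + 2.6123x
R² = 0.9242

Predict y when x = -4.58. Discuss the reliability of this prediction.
ŷ = 10.8218 (extrapolation — x = -4.58 lies outside [1.34, 9.81], so reliability is low).

Prediction calculation:
ŷ = 22.7861 + 2.6123 × (-4.58)
ŷ = 10.8218

Reliability:
- Data range: x ∈ [1.34, 9.81]
- Prediction point: x = -4.58 is 5.92 units below the observed range → this is EXTRAPOLATION, not interpolation

Why that matters here:
- R² describes fit only over the sampled x values; it says nothing about behaviour beyond them
- The linear relationship may not hold outside the observed range

A defensible statement: 'if the linear trend continued to x = -4.58, y would be about 10.8218' — the premise is untested.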